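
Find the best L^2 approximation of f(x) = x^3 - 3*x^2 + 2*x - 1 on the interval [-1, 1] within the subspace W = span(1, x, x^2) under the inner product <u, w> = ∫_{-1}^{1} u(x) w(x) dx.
g(x) = -3*x^2 + 13*x/5 - 1

The best approximation g ∈ W is the orthogonal projection of f onto W. Writing g = a_0 + a_1 x + a_2 x^2, the coefficients solve the normal equations G · a = b where
  G_{ij} = <φ_i, φ_j> and b_i = <f, φ_i>, with φ_0 = 1, φ_1 = x, φ_2 = x^2.
G =
  [2, 0, 2/3]
  [0, 2/3, 0]
  [2/3, 0, 2/5],
b = (-4, 26/15, -28/15).
Solving gives a_0 = -1, a_1 = 13/5, a_2 = -3, so
  g(x) = -3*x^2 + 13*x/5 - 1.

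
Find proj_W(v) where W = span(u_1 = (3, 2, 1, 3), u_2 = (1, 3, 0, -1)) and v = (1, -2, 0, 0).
proj_W(v) = (-52/217, -289/217, 19/217, 166/217)

Set up U = [u_1 | ... | u_2] ∈ R^(4×2). The projector onto W = col(U) is P = U (U^T U)^(-1) U^T.
Compute U^T U =
  [23, 6]
  [6, 11],
and U^T v = (-1, -5).
Solve U^T U · c = U^T v for the coefficients: c = (19/217, -109/217). The projection is proj_W(v) = U c.
Check: (v - proj_W(v)) · u_1 = 0  (should be 0).
Check: (v - proj_W(v)) · u_2 = 0  (should be 0).
Result: proj_W(v) = (-52/217, -289/217, 19/217, 166/217).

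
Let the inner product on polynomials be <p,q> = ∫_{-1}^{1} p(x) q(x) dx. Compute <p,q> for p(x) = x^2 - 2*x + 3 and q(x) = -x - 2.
<p,q> = -12

Expand the product: p(x)·q(x) = -x^3 + x - 6.
∫_{-1}^{1} of each monomial x^k gives [2/(k+1) if k even, 0 if k odd]. Integrating term-by-term (or equivalently evaluating the antiderivative F(x) = -x^4/4 + x^2/2 - 6*x at the endpoints):
  F(1) − F(−1) = -23/4 − (25/4) = -12.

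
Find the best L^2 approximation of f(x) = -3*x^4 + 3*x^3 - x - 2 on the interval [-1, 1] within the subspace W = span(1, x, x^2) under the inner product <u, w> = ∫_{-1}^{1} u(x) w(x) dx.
g(x) = -18*x^2/7 + 4*x/5 - 61/35

The best approximation g ∈ W is the orthogonal projection of f onto W. Writing g = a_0 + a_1 x + a_2 x^2, the coefficients solve the normal equations G · a = b where
  G_{ij} = <φ_i, φ_j> and b_i = <f, φ_i>, with φ_0 = 1, φ_1 = x, φ_2 = x^2.
G =
  [2, 0, 2/3]
  [0, 2/3, 0]
  [2/3, 0, 2/5],
b = (-26/5, 8/15, -46/21).
Solving gives a_0 = -61/35, a_1 = 4/5, a_2 = -18/7, so
  g(x) = -18*x^2/7 + 4*x/5 - 61/35.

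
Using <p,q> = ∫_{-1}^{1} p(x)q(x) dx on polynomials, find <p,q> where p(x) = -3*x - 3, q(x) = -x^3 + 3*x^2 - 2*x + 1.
<p,q> = -34/5

Expand the product: p(x)·q(x) = 3*x^4 - 6*x^3 - 3*x^2 + 3*x - 3.
∫_{-1}^{1} of each monomial x^k gives [2/(k+1) if k even, 0 if k odd]. Integrating term-by-term (or equivalently evaluating the antiderivative F(x) = 3*x^5/5 - 3*x^4/2 - x^3 + 3*x^2/2 - 3*x at the endpoints):
  F(1) − F(−1) = -17/5 − (17/5) = -34/5.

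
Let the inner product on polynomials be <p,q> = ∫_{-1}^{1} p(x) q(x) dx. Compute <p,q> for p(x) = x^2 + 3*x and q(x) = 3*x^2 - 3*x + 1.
<p,q> = -62/15

Expand the product: p(x)·q(x) = 3*x^4 + 6*x^3 - 8*x^2 + 3*x.
∫_{-1}^{1} of each monomial x^k gives [2/(k+1) if k even, 0 if k odd]. Integrating term-by-term (or equivalently evaluating the antiderivative F(x) = 3*x^5/5 + 3*x^4/2 - 8*x^3/3 + 3*x^2/2 at the endpoints):
  F(1) − F(−1) = 14/15 − (76/15) = -62/15.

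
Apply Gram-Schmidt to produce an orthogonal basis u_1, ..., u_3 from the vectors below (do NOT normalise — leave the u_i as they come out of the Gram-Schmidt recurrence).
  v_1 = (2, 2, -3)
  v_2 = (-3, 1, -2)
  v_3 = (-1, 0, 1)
Orthogonal basis:
  u_1 = (2, 2, -3)
  u_2 = (-55/17, 13/17, -28/17)
  u_3 = (-1/26, 1/2, 4/13)

Apply the Gram-Schmidt recurrence
  u_1 = v_1
  u_i = v_i − Σ_{j<i} ((v_i · u_j) / (u_j · u_j)) · u_j.

Step by step this gives:
  u_1 = (2, 2, -3)
  u_2 = (-55/17, 13/17, -28/17)
  u_3 = (-1/26, 1/2, 4/13)

Orthogonality check:
  u_2 · u_1 = 0 (should be 0)
  u_3 · u_1 = 0 (should be 0)
  u_3 · u_2 = 0 (should be 0)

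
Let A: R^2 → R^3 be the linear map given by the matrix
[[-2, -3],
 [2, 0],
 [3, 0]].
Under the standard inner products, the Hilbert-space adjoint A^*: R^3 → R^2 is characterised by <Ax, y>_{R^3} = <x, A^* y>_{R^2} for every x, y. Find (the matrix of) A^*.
A^* = A^T =
[[-2, 2, 3],
 [-3, 0, 0]]

For real matrices with standard dot products, the defining identity <Ax, y> = <x, A^* y> gives (Ax)^T y = x^T (A^*) y, i.e. x^T A^T y = x^T (A^*) y. Since this holds for all x, y, we must have A^* = A^T. Therefore
A^* =
[[-2, 2, 3],
 [-3, 0, 0]].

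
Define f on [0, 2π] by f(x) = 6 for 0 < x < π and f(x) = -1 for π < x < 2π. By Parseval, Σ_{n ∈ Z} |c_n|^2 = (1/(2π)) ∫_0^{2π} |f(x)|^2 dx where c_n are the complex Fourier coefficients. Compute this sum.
Σ |c_n|^2 = 37/2

Parseval equates the L^2 energy of f (normalised by 1/(2π)) with the ℓ^2 sum of its Fourier coefficients: (1/(2π)) ∫_0^{2π} |f|^2 = Σ |c_n|^2.
Compute the left side: (1/(2π)) [∫_0^π 6^2 dx + ∫_π^{2π} (-1)^2 dx] = (1/(2π)) · (36π + 1π) = (36 + 1)/2 = 37/2.
So Σ_{n ∈ Z} |c_n|^2 = 37/2.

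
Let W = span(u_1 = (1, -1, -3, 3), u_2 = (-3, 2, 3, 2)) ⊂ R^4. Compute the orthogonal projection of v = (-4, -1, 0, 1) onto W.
proj_W(v) = (-26/19, 16/19, 18/19, 32/19)

Set up U = [u_1 | ... | u_2] ∈ R^(4×2). The projector onto W = col(U) is P = U (U^T U)^(-1) U^T.
Compute U^T U =
  [20, -8]
  [-8, 26],
and U^T v = (0, 12).
Solve U^T U · c = U^T v for the coefficients: c = (4/19, 10/19). The projection is proj_W(v) = U c.
Check: (v - proj_W(v)) · u_1 = 0  (should be 0).
Check: (v - proj_W(v)) · u_2 = 0  (should be 0).
Result: proj_W(v) = (-26/19, 16/19, 18/19, 32/19).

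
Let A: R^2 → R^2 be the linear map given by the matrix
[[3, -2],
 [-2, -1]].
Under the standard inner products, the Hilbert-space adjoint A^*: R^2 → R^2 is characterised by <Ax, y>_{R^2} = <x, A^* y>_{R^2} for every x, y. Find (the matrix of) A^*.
A^* = A^T =
[[3, -2],
 [-2, -1]]

For real matrices with standard dot products, the defining identity <Ax, y> = <x, A^* y> gives (Ax)^T y = x^T (A^*) y, i.e. x^T A^T y = x^T (A^*) y. Since this holds for all x, y, we must have A^* = A^T. Therefore
A^* =
[[3, -2],
 [-2, -1]].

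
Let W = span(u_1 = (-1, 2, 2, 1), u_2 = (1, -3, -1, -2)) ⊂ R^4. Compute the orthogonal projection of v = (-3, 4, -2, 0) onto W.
proj_W(v) = (-15/29, 83/29, -23/29, 68/29)

Set up U = [u_1 | ... | u_2] ∈ R^(4×2). The projector onto W = col(U) is P = U (U^T U)^(-1) U^T.
Compute U^T U =
  [10, -11]
  [-11, 15],
and U^T v = (7, -13).
Solve U^T U · c = U^T v for the coefficients: c = (-38/29, -53/29). The projection is proj_W(v) = U c.
Check: (v - proj_W(v)) · u_1 = 0  (should be 0).
Check: (v - proj_W(v)) · u_2 = 0  (should be 0).
Result: proj_W(v) = (-15/29, 83/29, -23/29, 68/29).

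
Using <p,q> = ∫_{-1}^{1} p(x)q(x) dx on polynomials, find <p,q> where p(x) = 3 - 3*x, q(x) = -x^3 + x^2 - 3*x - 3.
<p,q> = -44/5

Expand the product: p(x)·q(x) = 3*x^4 - 6*x^3 + 12*x^2 - 9.
∫_{-1}^{1} of each monomial x^k gives [2/(k+1) if k even, 0 if k odd]. Integrating term-by-term (or equivalently evaluating the antiderivative F(x) = 3*x^5/5 - 3*x^4/2 + 4*x^3 - 9*x at the endpoints):
  F(1) − F(−1) = -59/10 − (29/10) = -44/5.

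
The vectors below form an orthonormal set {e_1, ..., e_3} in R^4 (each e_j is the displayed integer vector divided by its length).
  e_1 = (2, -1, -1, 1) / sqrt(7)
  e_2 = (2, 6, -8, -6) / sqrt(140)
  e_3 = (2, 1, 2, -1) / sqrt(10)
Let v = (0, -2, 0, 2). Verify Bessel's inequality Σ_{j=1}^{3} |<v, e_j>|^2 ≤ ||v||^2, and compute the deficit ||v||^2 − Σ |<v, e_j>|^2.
Σ |<v, e_j>|^2 = 8; ||v||^2 = 8; deficit = 0

Write each e_j = u_j / sqrt(<u_j, u_j>) where u_j is the displayed integer vector. Then <v, e_j> = <v, u_j> / sqrt(<u_j, u_j>), so |<v, e_j>|^2 = <v, u_j>^2 / <u_j, u_j>.
Coefficients: <v, e_1> = 4/sqrt(7), <v, e_2> = -24/sqrt(140), <v, e_3> = -4/sqrt(10).
Square and sum: Σ |<v, e_j>|^2 = 8.
Compute ||v||^2 = v·v = 8.
Deficit = 8 − 8 = 0 ≥ 0, confirming Bessel's inequality. (The deficit equals ||v − Σ <v,e_j> e_j||^2, the squared distance from v to span{e_j}.)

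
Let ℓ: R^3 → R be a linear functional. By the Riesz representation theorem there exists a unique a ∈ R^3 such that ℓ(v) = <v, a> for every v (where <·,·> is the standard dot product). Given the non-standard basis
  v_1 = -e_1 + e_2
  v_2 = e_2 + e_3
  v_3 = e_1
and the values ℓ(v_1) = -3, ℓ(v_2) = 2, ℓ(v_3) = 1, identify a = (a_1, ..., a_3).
a = (1, -2, 4)

Write a = (a_1, ..., a_3) in the standard basis. For each basis vector v_i, ℓ(v_i) = <v_i, a> is a linear equation in the a_j's. Collect the n equations into a matrix system V a = ℓ, where row i of V is v_i (expressed in the standard basis). Since V is invertible (lower-triangular with 1s on the diagonal, up to permutation), solve by back-substitution:
  V =
[[-1, 1, 0],
 [0, 1, 1],
 [1, 0, 0]]
  V a = (-3, 2, 1)
Solving gives a = (1, -2, 4).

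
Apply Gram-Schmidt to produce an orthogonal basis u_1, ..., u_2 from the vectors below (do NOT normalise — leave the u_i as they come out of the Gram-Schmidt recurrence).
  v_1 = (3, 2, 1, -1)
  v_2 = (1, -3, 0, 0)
Orthogonal basis:
  u_1 = (3, 2, 1, -1)
  u_2 = (8/5, -13/5, 1/5, -1/5)

Apply the Gram-Schmidt recurrence
  u_1 = v_1
  u_i = v_i − Σ_{j<i} ((v_i · u_j) / (u_j · u_j)) · u_j.

Step by step this gives:
  u_1 = (3, 2, 1, -1)
  u_2 = (8/5, -13/5, 1/5, -1/5)

Orthogonality check:
  u_2 · u_1 = 0 (should be 0)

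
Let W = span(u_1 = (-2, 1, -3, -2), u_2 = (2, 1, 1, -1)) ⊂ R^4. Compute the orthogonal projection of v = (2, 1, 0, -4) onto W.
proj_W(v) = (111/55, 23/10, -31/110, -162/55)

Set up U = [u_1 | ... | u_2] ∈ R^(4×2). The projector onto W = col(U) is P = U (U^T U)^(-1) U^T.
Compute U^T U =
  [18, -4]
  [-4, 7],
and U^T v = (5, 9).
Solve U^T U · c = U^T v for the coefficients: c = (71/110, 91/55). The projection is proj_W(v) = U c.
Check: (v - proj_W(v)) · u_1 = 0  (should be 0).
Check: (v - proj_W(v)) · u_2 = 0  (should be 0).
Result: proj_W(v) = (111/55, 23/10, -31/110, -162/55).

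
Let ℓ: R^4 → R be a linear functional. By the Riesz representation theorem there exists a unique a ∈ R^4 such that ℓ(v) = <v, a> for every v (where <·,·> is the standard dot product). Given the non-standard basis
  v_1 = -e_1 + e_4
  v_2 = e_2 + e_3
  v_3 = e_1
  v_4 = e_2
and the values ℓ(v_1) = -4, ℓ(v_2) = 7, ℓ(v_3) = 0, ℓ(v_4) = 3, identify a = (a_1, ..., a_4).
a = (0, 3, 4, -4)

Write a = (a_1, ..., a_4) in the standard basis. For each basis vector v_i, ℓ(v_i) = <v_i, a> is a linear equation in the a_j's. Collect the n equations into a matrix system V a = ℓ, where row i of V is v_i (expressed in the standard basis). Since V is invertible (lower-triangular with 1s on the diagonal, up to permutation), solve by back-substitution:
  V =
[[-1, 0, 0, 1],
 [0, 1, 1, 0],
 [1, 0, 0, 0],
 [0, 1, 0, 0]]
  V a = (-4, 7, 0, 3)
Solving gives a = (0, 3, 4, -4).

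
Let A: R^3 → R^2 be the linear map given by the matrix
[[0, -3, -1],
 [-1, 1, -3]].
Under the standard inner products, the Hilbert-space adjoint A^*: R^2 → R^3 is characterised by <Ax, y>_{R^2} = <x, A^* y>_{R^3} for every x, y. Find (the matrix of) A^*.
A^* = A^T =
[[0, -1],
 [-3, 1],
 [-1, -3]]

For real matrices with standard dot products, the defining identity <Ax, y> = <x, A^* y> gives (Ax)^T y = x^T (A^*) y, i.e. x^T A^T y = x^T (A^*) y. Since this holds for all x, y, we must have A^* = A^T. Therefore
A^* =
[[0, -1],
 [-3, 1],
 [-1, -3]].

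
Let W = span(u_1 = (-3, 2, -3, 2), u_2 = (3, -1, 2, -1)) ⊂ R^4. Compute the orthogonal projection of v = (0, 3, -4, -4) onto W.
proj_W(v) = (-27/29, 26/29, -35/29, 26/29)

Set up U = [u_1 | ... | u_2] ∈ R^(4×2). The projector onto W = col(U) is P = U (U^T U)^(-1) U^T.
Compute U^T U =
  [26, -19]
  [-19, 15],
and U^T v = (10, -7).
Solve U^T U · c = U^T v for the coefficients: c = (17/29, 8/29). The projection is proj_W(v) = U c.
Check: (v - proj_W(v)) · u_1 = 0  (should be 0).
Check: (v - proj_W(v)) · u_2 = 0  (should be 0).
Result: proj_W(v) = (-27/29, 26/29, -35/29, 26/29).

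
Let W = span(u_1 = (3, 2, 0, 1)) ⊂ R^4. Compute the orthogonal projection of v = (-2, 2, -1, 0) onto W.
proj_W(v) = (-3/7, -2/7, 0, -1/7)

Set up U = [u_1 | ... | u_1] ∈ R^(4×1). The projector onto W = col(U) is P = U (U^T U)^(-1) U^T.
Compute U^T U =
  [14],
and U^T v = (-2).
Solve U^T U · c = U^T v for the coefficients: c = (-1/7). The projection is proj_W(v) = U c.
Check: (v - proj_W(v)) · u_1 = 0  (should be 0).
Result: proj_W(v) = (-3/7, -2/7, 0, -1/7).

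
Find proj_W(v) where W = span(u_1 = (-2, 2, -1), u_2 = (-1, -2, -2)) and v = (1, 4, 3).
proj_W(v) = (1, 4, 3)

Set up U = [u_1 | ... | u_2] ∈ R^(3×2). The projector onto W = col(U) is P = U (U^T U)^(-1) U^T.
Compute U^T U =
  [9, 0]
  [0, 9],
and U^T v = (3, -15).
Solve U^T U · c = U^T v for the coefficients: c = (1/3, -5/3). The projection is proj_W(v) = U c.
Check: (v - proj_W(v)) · u_1 = 0  (should be 0).
Check: (v - proj_W(v)) · u_2 = 0  (should be 0).
Result: proj_W(v) = (1, 4, 3).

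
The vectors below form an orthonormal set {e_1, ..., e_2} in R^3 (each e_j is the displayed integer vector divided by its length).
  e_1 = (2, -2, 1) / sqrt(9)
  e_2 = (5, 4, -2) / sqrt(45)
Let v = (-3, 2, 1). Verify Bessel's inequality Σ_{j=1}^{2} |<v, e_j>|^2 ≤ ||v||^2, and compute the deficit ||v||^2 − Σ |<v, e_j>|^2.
Σ |<v, e_j>|^2 = 54/5; ||v||^2 = 14; deficit = 16/5

Write each e_j = u_j / sqrt(<u_j, u_j>) where u_j is the displayed integer vector. Then <v, e_j> = <v, u_j> / sqrt(<u_j, u_j>), so |<v, e_j>|^2 = <v, u_j>^2 / <u_j, u_j>.
Coefficients: <v, e_1> = -9/sqrt(9), <v, e_2> = -9/sqrt(45).
Square and sum: Σ |<v, e_j>|^2 = 54/5.
Compute ||v||^2 = v·v = 14.
Deficit = 14 − 54/5 = 16/5 ≥ 0, confirming Bessel's inequality. (The deficit equals ||v − Σ <v,e_j> e_j||^2, the squared distance from v to span{e_j}.)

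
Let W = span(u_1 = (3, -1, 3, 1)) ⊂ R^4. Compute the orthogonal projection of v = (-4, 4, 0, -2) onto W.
proj_W(v) = (-27/10, 9/10, -27/10, -9/10)

Set up U = [u_1 | ... | u_1] ∈ R^(4×1). The projector onto W = col(U) is P = U (U^T U)^(-1) U^T.
Compute U^T U =
  [20],
and U^T v = (-18).
Solve U^T U · c = U^T v for the coefficients: c = (-9/10). The projection is proj_W(v) = U c.
Check: (v - proj_W(v)) · u_1 = 0  (should be 0).
Result: proj_W(v) = (-27/10, 9/10, -27/10, -9/10).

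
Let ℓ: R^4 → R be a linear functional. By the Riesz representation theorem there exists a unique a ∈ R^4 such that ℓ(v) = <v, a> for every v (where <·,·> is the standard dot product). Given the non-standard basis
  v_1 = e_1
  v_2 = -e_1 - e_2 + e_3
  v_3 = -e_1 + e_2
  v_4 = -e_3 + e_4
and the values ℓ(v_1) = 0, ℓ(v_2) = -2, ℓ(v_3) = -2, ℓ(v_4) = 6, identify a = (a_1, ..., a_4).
a = (0, -2, -4, 2)

Write a = (a_1, ..., a_4) in the standard basis. For each basis vector v_i, ℓ(v_i) = <v_i, a> is a linear equation in the a_j's. Collect the n equations into a matrix system V a = ℓ, where row i of V is v_i (expressed in the standard basis). Since V is invertible (lower-triangular with 1s on the diagonal, up to permutation), solve by back-substitution:
  V =
[[1, 0, 0, 0],
 [-1, -1, 1, 0],
 [-1, 1, 0, 0],
 [0, 0, -1, 1]]
  V a = (0, -2, -2, 6)
Solving gives a = (0, -2, -4, 2).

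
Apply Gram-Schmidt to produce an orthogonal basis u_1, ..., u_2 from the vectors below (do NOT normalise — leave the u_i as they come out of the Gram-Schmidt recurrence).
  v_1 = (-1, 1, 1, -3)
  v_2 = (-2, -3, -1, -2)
Orthogonal basis:
  u_1 = (-1, 1, 1, -3)
  u_2 = (-5/3, -10/3, -4/3, -1)

Apply the Gram-Schmidt recurrence
  u_1 = v_1
  u_i = v_i − Σ_{j<i} ((v_i · u_j) / (u_j · u_j)) · u_j.

Step by step this gives:
  u_1 = (-1, 1, 1, -3)
  u_2 = (-5/3, -10/3, -4/3, -1)

Orthogonality check:
  u_2 · u_1 = 0 (should be 0)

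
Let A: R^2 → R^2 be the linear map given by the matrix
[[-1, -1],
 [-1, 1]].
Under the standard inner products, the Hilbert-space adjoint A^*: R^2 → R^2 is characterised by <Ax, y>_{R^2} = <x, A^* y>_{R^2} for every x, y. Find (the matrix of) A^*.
A^* = A^T =
[[-1, -1],
 [-1, 1]]

For real matrices with standard dot products, the defining identity <Ax, y> = <x, A^* y> gives (Ax)^T y = x^T (A^*) y, i.e. x^T A^T y = x^T (A^*) y. Since this holds for all x, y, we must have A^* = A^T. Therefore
A^* =
[[-1, -1],
 [-1, 1]].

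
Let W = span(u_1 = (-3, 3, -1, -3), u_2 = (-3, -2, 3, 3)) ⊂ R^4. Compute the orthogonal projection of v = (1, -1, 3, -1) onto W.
proj_W(v) = (165/787, -595/787, 399/787, 681/787)

Set up U = [u_1 | ... | u_2] ∈ R^(4×2). The projector onto W = col(U) is P = U (U^T U)^(-1) U^T.
Compute U^T U =
  [28, -9]
  [-9, 31],
and U^T v = (-6, 5).
Solve U^T U · c = U^T v for the coefficients: c = (-141/787, 86/787). The projection is proj_W(v) = U c.
Check: (v - proj_W(v)) · u_1 = 0  (should be 0).
Check: (v - proj_W(v)) · u_2 = 0  (should be 0).
Result: proj_W(v) = (165/787, -595/787, 399/787, 681/787).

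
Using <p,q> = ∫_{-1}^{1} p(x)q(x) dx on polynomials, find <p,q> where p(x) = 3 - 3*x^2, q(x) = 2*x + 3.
<p,q> = 12

Expand the product: p(x)·q(x) = -6*x^3 - 9*x^2 + 6*x + 9.
∫_{-1}^{1} of each monomial x^k gives [2/(k+1) if k even, 0 if k odd]. Integrating term-by-term (or equivalently evaluating the antiderivative F(x) = -3*x^4/2 - 3*x^3 + 3*x^2 + 9*x at the endpoints):
  F(1) − F(−1) = 15/2 − (-9/2) = 12.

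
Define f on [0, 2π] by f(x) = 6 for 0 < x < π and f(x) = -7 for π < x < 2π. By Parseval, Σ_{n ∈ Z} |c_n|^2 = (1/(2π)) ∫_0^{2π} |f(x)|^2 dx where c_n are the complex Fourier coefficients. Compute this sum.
Σ |c_n|^2 = 85/2

Parseval equates the L^2 energy of f (normalised by 1/(2π)) with the ℓ^2 sum of its Fourier coefficients: (1/(2π)) ∫_0^{2π} |f|^2 = Σ |c_n|^2.
Compute the left side: (1/(2π)) [∫_0^π 6^2 dx + ∫_π^{2π} (-7)^2 dx] = (1/(2π)) · (36π + 49π) = (36 + 49)/2 = 85/2.
So Σ_{n ∈ Z} |c_n|^2 = 85/2.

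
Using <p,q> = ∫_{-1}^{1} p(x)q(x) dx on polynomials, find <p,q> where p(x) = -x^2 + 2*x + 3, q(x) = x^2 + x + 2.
<p,q> = 68/5

Expand the product: p(x)·q(x) = -x^4 + x^3 + 3*x^2 + 7*x + 6.
∫_{-1}^{1} of each monomial x^k gives [2/(k+1) if k even, 0 if k odd]. Integrating term-by-term (or equivalently evaluating the antiderivative F(x) = -x^5/5 + x^4/4 + x^3 + 7*x^2/2 + 6*x at the endpoints):
  F(1) − F(−1) = 211/20 − (-61/20) = 68/5.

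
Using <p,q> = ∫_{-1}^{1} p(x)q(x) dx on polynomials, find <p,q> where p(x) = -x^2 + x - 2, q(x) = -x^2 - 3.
<p,q> = 236/15

Expand the product: p(x)·q(x) = x^4 - x^3 + 5*x^2 - 3*x + 6.
∫_{-1}^{1} of each monomial x^k gives [2/(k+1) if k even, 0 if k odd]. Integrating term-by-term (or equivalently evaluating the antiderivative F(x) = x^5/5 - x^4/4 + 5*x^3/3 - 3*x^2/2 + 6*x at the endpoints):
  F(1) − F(−1) = 367/60 − (-577/60) = 236/15.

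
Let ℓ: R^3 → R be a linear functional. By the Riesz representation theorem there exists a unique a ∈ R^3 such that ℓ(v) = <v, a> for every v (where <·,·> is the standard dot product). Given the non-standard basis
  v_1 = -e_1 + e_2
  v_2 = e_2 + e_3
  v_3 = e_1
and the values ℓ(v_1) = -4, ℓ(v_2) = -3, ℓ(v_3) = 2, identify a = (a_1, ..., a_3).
a = (2, -2, -1)

Write a = (a_1, ..., a_3) in the standard basis. For each basis vector v_i, ℓ(v_i) = <v_i, a> is a linear equation in the a_j's. Collect the n equations into a matrix system V a = ℓ, where row i of V is v_i (expressed in the standard basis). Since V is invertible (lower-triangular with 1s on the diagonal, up to permutation), solve by back-substitution:
  V =
[[-1, 1, 0],
 [0, 1, 1],
 [1, 0, 0]]
  V a = (-4, -3, 2)
Solving gives a = (2, -2, -1).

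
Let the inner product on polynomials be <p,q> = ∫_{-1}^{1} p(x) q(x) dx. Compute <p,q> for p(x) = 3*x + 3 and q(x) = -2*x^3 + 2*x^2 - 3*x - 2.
<p,q> = -82/5

Expand the product: p(x)·q(x) = -6*x^4 - 3*x^2 - 15*x - 6.
∫_{-1}^{1} of each monomial x^k gives [2/(k+1) if k even, 0 if k odd]. Integrating term-by-term (or equivalently evaluating the antiderivative F(x) = -6*x^5/5 - x^3 - 15*x^2/2 - 6*x at the endpoints):
  F(1) − F(−1) = -157/10 − (7/10) = -82/5.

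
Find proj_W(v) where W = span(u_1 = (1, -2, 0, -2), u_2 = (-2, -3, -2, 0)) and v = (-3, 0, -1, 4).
proj_W(v) = (-451/137, 90/137, -232/137, 438/137)

Set up U = [u_1 | ... | u_2] ∈ R^(4×2). The projector onto W = col(U) is P = U (U^T U)^(-1) U^T.
Compute U^T U =
  [9, 4]
  [4, 17],
and U^T v = (-11, 8).
Solve U^T U · c = U^T v for the coefficients: c = (-219/137, 116/137). The projection is proj_W(v) = U c.
Check: (v - proj_W(v)) · u_1 = 0  (should be 0).
Check: (v - proj_W(v)) · u_2 = 0  (should be 0).
Result: proj_W(v) = (-451/137, 90/137, -232/137, 438/137).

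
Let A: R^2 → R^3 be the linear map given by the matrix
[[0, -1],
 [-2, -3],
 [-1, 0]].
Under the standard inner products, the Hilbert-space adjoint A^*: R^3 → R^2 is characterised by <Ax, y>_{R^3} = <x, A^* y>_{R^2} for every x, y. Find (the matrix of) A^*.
A^* = A^T =
[[0, -2, -1],
 [-1, -3, 0]]

For real matrices with standard dot products, the defining identity <Ax, y> = <x, A^* y> gives (Ax)^T y = x^T (A^*) y, i.e. x^T A^T y = x^T (A^*) y. Since this holds for all x, y, we must have A^* = A^T. Therefore
A^* =
[[0, -2, -1],
 [-1, -3, 0]].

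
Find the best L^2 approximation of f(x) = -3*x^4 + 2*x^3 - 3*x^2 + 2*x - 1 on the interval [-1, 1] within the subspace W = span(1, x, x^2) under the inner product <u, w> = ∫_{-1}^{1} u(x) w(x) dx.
g(x) = -39*x^2/7 + 16*x/5 - 26/35

The best approximation g ∈ W is the orthogonal projection of f onto W. Writing g = a_0 + a_1 x + a_2 x^2, the coefficients solve the normal equations G · a = b where
  G_{ij} = <φ_i, φ_j> and b_i = <f, φ_i>, with φ_0 = 1, φ_1 = x, φ_2 = x^2.
G =
  [2, 0, 2/3]
  [0, 2/3, 0]
  [2/3, 0, 2/5],
b = (-26/5, 32/15, -286/105).
Solving gives a_0 = -26/35, a_1 = 16/5, a_2 = -39/7, so
  g(x) = -39*x^2/7 + 16*x/5 - 26/35.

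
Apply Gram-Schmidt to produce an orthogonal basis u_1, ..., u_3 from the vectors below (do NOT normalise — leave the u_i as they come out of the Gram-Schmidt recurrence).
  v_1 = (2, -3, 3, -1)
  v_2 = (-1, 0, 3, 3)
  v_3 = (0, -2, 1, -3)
Orthogonal basis:
  u_1 = (2, -3, 3, -1)
  u_2 = (-31/23, 12/23, 57/23, 73/23)
  u_3 = (-690/421, -86/421, 223/421, -453/421)

Apply the Gram-Schmidt recurrence
  u_1 = v_1
  u_i = v_i − Σ_{j<i} ((v_i · u_j) / (u_j · u_j)) · u_j.

Step by step this gives:
  u_1 = (2, -3, 3, -1)
  u_2 = (-31/23, 12/23, 57/23, 73/23)
  u_3 = (-690/421, -86/421, 223/421, -453/421)

Orthogonality check:
  u_2 · u_1 = 0 (should be 0)
  u_3 · u_1 = 0 (should be 0)
  u_3 · u_2 = 0 (should be 0)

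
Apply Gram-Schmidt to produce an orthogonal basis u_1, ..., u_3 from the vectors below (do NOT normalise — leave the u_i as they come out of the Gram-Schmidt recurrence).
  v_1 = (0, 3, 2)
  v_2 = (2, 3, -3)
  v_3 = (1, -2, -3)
Orthogonal basis:
  u_1 = (0, 3, 2)
  u_2 = (2, 30/13, -45/13)
  u_3 = (75/277, -20/277, 30/277)

Apply the Gram-Schmidt recurrence
  u_1 = v_1
  u_i = v_i − Σ_{j<i} ((v_i · u_j) / (u_j · u_j)) · u_j.

Step by step this gives:
  u_1 = (0, 3, 2)
  u_2 = (2, 30/13, -45/13)
  u_3 = (75/277, -20/277, 30/277)

Orthogonality check:
  u_2 · u_1 = 0 (should be 0)
  u_3 · u_1 = 0 (should be 0)
  u_3 · u_2 = 0 (should be 0)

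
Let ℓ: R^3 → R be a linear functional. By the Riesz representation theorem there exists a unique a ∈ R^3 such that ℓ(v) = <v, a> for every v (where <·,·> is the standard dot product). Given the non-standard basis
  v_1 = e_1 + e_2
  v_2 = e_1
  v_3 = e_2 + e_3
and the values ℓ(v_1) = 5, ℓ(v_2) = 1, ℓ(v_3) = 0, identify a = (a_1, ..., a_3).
a = (1, 4, -4)

Write a = (a_1, ..., a_3) in the standard basis. For each basis vector v_i, ℓ(v_i) = <v_i, a> is a linear equation in the a_j's. Collect the n equations into a matrix system V a = ℓ, where row i of V is v_i (expressed in the standard basis). Since V is invertible (lower-triangular with 1s on the diagonal, up to permutation), solve by back-substitution:
  V =
[[1, 1, 0],
 [1, 0, 0],
 [0, 1, 1]]
  V a = (5, 1, 0)
Solving gives a = (1, 4, -4).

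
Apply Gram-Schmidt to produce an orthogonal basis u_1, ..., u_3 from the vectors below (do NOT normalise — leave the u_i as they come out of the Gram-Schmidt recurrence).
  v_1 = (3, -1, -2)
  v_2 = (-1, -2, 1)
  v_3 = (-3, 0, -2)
Orthogonal basis:
  u_1 = (3, -1, -2)
  u_2 = (-5/14, -31/14, 4/7)
  u_3 = (-29/15, -29/75, -203/75)

Apply the Gram-Schmidt recurrence
  u_1 = v_1
  u_i = v_i − Σ_{j<i} ((v_i · u_j) / (u_j · u_j)) · u_j.

Step by step this gives:
  u_1 = (3, -1, -2)
  u_2 = (-5/14, -31/14, 4/7)
  u_3 = (-29/15, -29/75, -203/75)

Orthogonality check:
  u_2 · u_1 = 0 (should be 0)
  u_3 · u_1 = 0 (should be 0)
  u_3 · u_2 = 0 (should be 0)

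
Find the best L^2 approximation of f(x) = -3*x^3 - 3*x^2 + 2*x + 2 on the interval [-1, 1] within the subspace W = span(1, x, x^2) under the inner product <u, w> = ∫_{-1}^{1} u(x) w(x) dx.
g(x) = -3*x^2 + x/5 + 2

The best approximation g ∈ W is the orthogonal projection of f onto W. Writing g = a_0 + a_1 x + a_2 x^2, the coefficients solve the normal equations G · a = b where
  G_{ij} = <φ_i, φ_j> and b_i = <f, φ_i>, with φ_0 = 1, φ_1 = x, φ_2 = x^2.
G =
  [2, 0, 2/3]
  [0, 2/3, 0]
  [2/3, 0, 2/5],
b = (2, 2/15, 2/15).
Solving gives a_0 = 2, a_1 = 1/5, a_2 = -3, so
  g(x) = -3*x^2 + x/5 + 2.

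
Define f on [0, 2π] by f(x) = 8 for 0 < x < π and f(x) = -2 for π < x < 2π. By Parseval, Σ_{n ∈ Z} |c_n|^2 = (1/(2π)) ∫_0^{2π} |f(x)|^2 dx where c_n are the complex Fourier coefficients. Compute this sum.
Σ |c_n|^2 = 34

Parseval equates the L^2 energy of f (normalised by 1/(2π)) with the ℓ^2 sum of its Fourier coefficients: (1/(2π)) ∫_0^{2π} |f|^2 = Σ |c_n|^2.
Compute the left side: (1/(2π)) [∫_0^π 8^2 dx + ∫_π^{2π} (-2)^2 dx] = (1/(2π)) · (64π + 4π) = (64 + 4)/2 = 34.
So Σ_{n ∈ Z} |c_n|^2 = 34.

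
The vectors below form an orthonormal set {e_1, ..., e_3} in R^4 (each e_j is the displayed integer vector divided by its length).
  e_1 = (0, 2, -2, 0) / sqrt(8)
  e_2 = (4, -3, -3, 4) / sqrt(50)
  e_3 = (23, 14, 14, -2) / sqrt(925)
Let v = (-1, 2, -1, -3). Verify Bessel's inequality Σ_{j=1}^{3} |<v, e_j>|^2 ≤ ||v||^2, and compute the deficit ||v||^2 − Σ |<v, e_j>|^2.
Σ |<v, e_j>|^2 = 434/37; ||v||^2 = 15; deficit = 121/37

Write each e_j = u_j / sqrt(<u_j, u_j>) where u_j is the displayed integer vector. Then <v, e_j> = <v, u_j> / sqrt(<u_j, u_j>), so |<v, e_j>|^2 = <v, u_j>^2 / <u_j, u_j>.
Coefficients: <v, e_1> = 6/sqrt(8), <v, e_2> = -19/sqrt(50), <v, e_3> = -3/sqrt(925).
Square and sum: Σ |<v, e_j>|^2 = 434/37.
Compute ||v||^2 = v·v = 15.
Deficit = 15 − 434/37 = 121/37 ≥ 0, confirming Bessel's inequality. (The deficit equals ||v − Σ <v,e_j> e_j||^2, the squared distance from v to span{e_j}.)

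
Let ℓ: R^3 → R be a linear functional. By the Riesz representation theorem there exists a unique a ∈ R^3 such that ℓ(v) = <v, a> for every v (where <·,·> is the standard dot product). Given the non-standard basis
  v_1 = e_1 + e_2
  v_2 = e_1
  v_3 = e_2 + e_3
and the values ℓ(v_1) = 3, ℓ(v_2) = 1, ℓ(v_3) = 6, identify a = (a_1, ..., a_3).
a = (1, 2, 4)

Write a = (a_1, ..., a_3) in the standard basis. For each basis vector v_i, ℓ(v_i) = <v_i, a> is a linear equation in the a_j's. Collect the n equations into a matrix system V a = ℓ, where row i of V is v_i (expressed in the standard basis). Since V is invertible (lower-triangular with 1s on the diagonal, up to permutation), solve by back-substitution:
  V =
[[1, 1, 0],
 [1, 0, 0],
 [0, 1, 1]]
  V a = (3, 1, 6)
Solving gives a = (1, 2, 4).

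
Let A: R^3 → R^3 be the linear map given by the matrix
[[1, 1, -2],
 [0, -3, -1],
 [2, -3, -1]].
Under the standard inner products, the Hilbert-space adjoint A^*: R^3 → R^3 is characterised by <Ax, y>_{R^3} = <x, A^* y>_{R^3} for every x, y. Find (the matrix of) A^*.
A^* = A^T =
[[1, 0, 2],
 [1, -3, -3],
 [-2, -1, -1]]

For real matrices with standard dot products, the defining identity <Ax, y> = <x, A^* y> gives (Ax)^T y = x^T (A^*) y, i.e. x^T A^T y = x^T (A^*) y. Since this holds for all x, y, we must have A^* = A^T. Therefore
A^* =
[[1, 0, 2],
 [1, -3, -3],
 [-2, -1, -1]].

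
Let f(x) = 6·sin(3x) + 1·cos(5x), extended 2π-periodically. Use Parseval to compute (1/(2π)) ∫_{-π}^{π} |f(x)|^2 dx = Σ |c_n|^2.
Σ |c_n|^2 = 37/2

Expand |f|^2 and use orthogonality of {sin(nx), cos(mx)} on [-π, π]:
  ∫_{-π}^{π} sin(nx)^2 dx = π, ∫ cos(mx)^2 dx = π, and cross terms integrate to 0.
So ∫_{-π}^{π} f(x)^2 dx = 6^2 · π + 1^2 · π = (36 + 1)π.
Divide by 2π: (36 + 1)/2 = 37/2.
By Parseval, this equals Σ |c_n|^2.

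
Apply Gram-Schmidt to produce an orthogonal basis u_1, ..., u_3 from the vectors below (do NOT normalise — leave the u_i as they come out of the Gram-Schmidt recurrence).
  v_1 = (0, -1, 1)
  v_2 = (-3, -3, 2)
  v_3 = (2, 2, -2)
Orthogonal basis:
  u_1 = (0, -1, 1)
  u_2 = (-3, -1/2, -1/2)
  u_3 = (2/19, -6/19, -6/19)

Apply the Gram-Schmidt recurrence
  u_1 = v_1
  u_i = v_i − Σ_{j<i} ((v_i · u_j) / (u_j · u_j)) · u_j.

Step by step this gives:
  u_1 = (0, -1, 1)
  u_2 = (-3, -1/2, -1/2)
  u_3 = (2/19, -6/19, -6/19)

Orthogonality check:
  u_2 · u_1 = 0 (should be 0)
  u_3 · u_1 = 0 (should be 0)
  u_3 · u_2 = 0 (should be 0)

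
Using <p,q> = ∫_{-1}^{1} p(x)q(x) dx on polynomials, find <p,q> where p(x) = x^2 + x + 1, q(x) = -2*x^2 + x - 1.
<p,q> = -62/15

Expand the product: p(x)·q(x) = -2*x^4 - x^3 - 2*x^2 - 1.
∫_{-1}^{1} of each monomial x^k gives [2/(k+1) if k even, 0 if k odd]. Integrating term-by-term (or equivalently evaluating the antiderivative F(x) = -2*x^5/5 - x^4/4 - 2*x^3/3 - x at the endpoints):
  F(1) − F(−1) = -139/60 − (109/60) = -62/15.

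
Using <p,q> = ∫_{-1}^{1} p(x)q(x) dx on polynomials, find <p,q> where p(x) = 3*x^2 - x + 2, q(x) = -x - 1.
<p,q> = -16/3

Expand the product: p(x)·q(x) = -3*x^3 - 2*x^2 - x - 2.
∫_{-1}^{1} of each monomial x^k gives [2/(k+1) if k even, 0 if k odd]. Integrating term-by-term (or equivalently evaluating the antiderivative F(x) = -3*x^4/4 - 2*x^3/3 - x^2/2 - 2*x at the endpoints):
  F(1) − F(−1) = -47/12 − (17/12) = -16/3.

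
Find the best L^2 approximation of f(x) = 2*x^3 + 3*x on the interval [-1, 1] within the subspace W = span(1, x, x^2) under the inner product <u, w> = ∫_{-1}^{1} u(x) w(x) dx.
g(x) = 21*x/5

The best approximation g ∈ W is the orthogonal projection of f onto W. Writing g = a_0 + a_1 x + a_2 x^2, the coefficients solve the normal equations G · a = b where
  G_{ij} = <φ_i, φ_j> and b_i = <f, φ_i>, with φ_0 = 1, φ_1 = x, φ_2 = x^2.
G =
  [2, 0, 2/3]
  [0, 2/3, 0]
  [2/3, 0, 2/5],
b = (0, 14/5, 0).
Solving gives a_0 = 0, a_1 = 21/5, a_2 = 0, so
  g(x) = 21*x/5.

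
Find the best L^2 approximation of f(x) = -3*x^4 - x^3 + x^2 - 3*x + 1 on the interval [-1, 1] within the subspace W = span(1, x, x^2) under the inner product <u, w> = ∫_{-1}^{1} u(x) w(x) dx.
g(x) = -11*x^2/7 - 18*x/5 + 44/35

The best approximation g ∈ W is the orthogonal projection of f onto W. Writing g = a_0 + a_1 x + a_2 x^2, the coefficients solve the normal equations G · a = b where
  G_{ij} = <φ_i, φ_j> and b_i = <f, φ_i>, with φ_0 = 1, φ_1 = x, φ_2 = x^2.
G =
  [2, 0, 2/3]
  [0, 2/3, 0]
  [2/3, 0, 2/5],
b = (22/15, -12/5, 22/105).
Solving gives a_0 = 44/35, a_1 = -18/5, a_2 = -11/7, so
  g(x) = -11*x^2/7 - 18*x/5 + 44/35.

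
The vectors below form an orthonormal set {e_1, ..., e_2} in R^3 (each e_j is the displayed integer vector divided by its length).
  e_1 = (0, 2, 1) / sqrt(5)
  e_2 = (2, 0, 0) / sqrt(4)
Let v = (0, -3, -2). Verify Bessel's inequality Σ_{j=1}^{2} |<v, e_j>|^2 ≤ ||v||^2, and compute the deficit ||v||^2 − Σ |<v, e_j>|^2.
Σ |<v, e_j>|^2 = 64/5; ||v||^2 = 13; deficit = 1/5

Write each e_j = u_j / sqrt(<u_j, u_j>) where u_j is the displayed integer vector. Then <v, e_j> = <v, u_j> / sqrt(<u_j, u_j>), so |<v, e_j>|^2 = <v, u_j>^2 / <u_j, u_j>.
Coefficients: <v, e_1> = -8/sqrt(5), <v, e_2> = 0/sqrt(4).
Square and sum: Σ |<v, e_j>|^2 = 64/5.
Compute ||v||^2 = v·v = 13.
Deficit = 13 − 64/5 = 1/5 ≥ 0, confirming Bessel's inequality. (The deficit equals ||v − Σ <v,e_j> e_j||^2, the squared distance from v to span{e_j}.)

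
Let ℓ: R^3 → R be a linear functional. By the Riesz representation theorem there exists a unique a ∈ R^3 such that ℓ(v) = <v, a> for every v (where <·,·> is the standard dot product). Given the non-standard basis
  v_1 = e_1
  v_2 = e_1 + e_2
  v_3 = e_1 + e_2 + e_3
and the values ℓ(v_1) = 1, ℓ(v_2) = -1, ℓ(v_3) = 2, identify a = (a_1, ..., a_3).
a = (1, -2, 3)

Write a = (a_1, ..., a_3) in the standard basis. For each basis vector v_i, ℓ(v_i) = <v_i, a> is a linear equation in the a_j's. Collect the n equations into a matrix system V a = ℓ, where row i of V is v_i (expressed in the standard basis). Since V is invertible (lower-triangular with 1s on the diagonal, up to permutation), solve by back-substitution:
  V =
[[1, 0, 0],
 [1, 1, 0],
 [1, 1, 1]]
  V a = (1, -1, 2)
Solving gives a = (1, -2, 3).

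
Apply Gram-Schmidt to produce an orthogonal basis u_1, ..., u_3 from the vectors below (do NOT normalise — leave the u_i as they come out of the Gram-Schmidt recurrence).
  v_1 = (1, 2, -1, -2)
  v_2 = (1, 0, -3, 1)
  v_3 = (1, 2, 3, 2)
Orthogonal basis:
  u_1 = (1, 2, -1, -2)
  u_2 = (4/5, -2/5, -14/5, 7/5)
  u_3 = (86/53, 116/53, 70/53, 124/53)

Apply the Gram-Schmidt recurrence
  u_1 = v_1
  u_i = v_i − Σ_{j<i} ((v_i · u_j) / (u_j · u_j)) · u_j.

Step by step this gives:
  u_1 = (1, 2, -1, -2)
  u_2 = (4/5, -2/5, -14/5, 7/5)
  u_3 = (86/53, 116/53, 70/53, 124/53)

Orthogonality check:
  u_2 · u_1 = 0 (should be 0)
  u_3 · u_1 = 0 (should be 0)
  u_3 · u_2 = 0 (should be 0)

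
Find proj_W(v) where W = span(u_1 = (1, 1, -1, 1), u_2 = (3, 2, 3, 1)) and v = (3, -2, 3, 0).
proj_W(v) = (98/83, 36/83, 274/83, -26/83)

Set up U = [u_1 | ... | u_2] ∈ R^(4×2). The projector onto W = col(U) is P = U (U^T U)^(-1) U^T.
Compute U^T U =
  [4, 3]
  [3, 23],
and U^T v = (-2, 14).
Solve U^T U · c = U^T v for the coefficients: c = (-88/83, 62/83). The projection is proj_W(v) = U c.
Check: (v - proj_W(v)) · u_1 = 0  (should be 0).
Check: (v - proj_W(v)) · u_2 = 0  (should be 0).
Result: proj_W(v) = (98/83, 36/83, 274/83, -26/83).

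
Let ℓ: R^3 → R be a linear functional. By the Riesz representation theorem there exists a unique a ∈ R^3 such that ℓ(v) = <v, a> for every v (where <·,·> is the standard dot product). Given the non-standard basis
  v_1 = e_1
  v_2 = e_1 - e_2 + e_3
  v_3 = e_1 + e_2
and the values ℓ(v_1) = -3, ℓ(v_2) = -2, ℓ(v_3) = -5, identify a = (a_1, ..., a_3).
a = (-3, -2, -1)

Write a = (a_1, ..., a_3) in the standard basis. For each basis vector v_i, ℓ(v_i) = <v_i, a> is a linear equation in the a_j's. Collect the n equations into a matrix system V a = ℓ, where row i of V is v_i (expressed in the standard basis). Since V is invertible (lower-triangular with 1s on the diagonal, up to permutation), solve by back-substitution:
  V =
[[1, 0, 0],
 [1, -1, 1],
 [1, 1, 0]]
  V a = (-3, -2, -5)
Solving gives a = (-3, -2, -1).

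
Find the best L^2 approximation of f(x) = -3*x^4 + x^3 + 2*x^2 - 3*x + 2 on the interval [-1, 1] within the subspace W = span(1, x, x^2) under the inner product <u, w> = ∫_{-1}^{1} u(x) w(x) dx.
g(x) = -4*x^2/7 - 12*x/5 + 79/35

The best approximation g ∈ W is the orthogonal projection of f onto W. Writing g = a_0 + a_1 x + a_2 x^2, the coefficients solve the normal equations G · a = b where
  G_{ij} = <φ_i, φ_j> and b_i = <f, φ_i>, with φ_0 = 1, φ_1 = x, φ_2 = x^2.
G =
  [2, 0, 2/3]
  [0, 2/3, 0]
  [2/3, 0, 2/5],
b = (62/15, -8/5, 134/105).
Solving gives a_0 = 79/35, a_1 = -12/5, a_2 = -4/7, so
  g(x) = -4*x^2/7 - 12*x/5 + 79/35.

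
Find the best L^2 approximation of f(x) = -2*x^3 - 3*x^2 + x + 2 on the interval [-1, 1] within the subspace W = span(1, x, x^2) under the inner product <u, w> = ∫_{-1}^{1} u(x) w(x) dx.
g(x) = -3*x^2 - x/5 + 2

The best approximation g ∈ W is the orthogonal projection of f onto W. Writing g = a_0 + a_1 x + a_2 x^2, the coefficients solve the normal equations G · a = b where
  G_{ij} = <φ_i, φ_j> and b_i = <f, φ_i>, with φ_0 = 1, φ_1 = x, φ_2 = x^2.
G =
  [2, 0, 2/3]
  [0, 2/3, 0]
  [2/3, 0, 2/5],
b = (2, -2/15, 2/15).
Solving gives a_0 = 2, a_1 = -1/5, a_2 = -3, so
  g(x) = -3*x^2 - x/5 + 2.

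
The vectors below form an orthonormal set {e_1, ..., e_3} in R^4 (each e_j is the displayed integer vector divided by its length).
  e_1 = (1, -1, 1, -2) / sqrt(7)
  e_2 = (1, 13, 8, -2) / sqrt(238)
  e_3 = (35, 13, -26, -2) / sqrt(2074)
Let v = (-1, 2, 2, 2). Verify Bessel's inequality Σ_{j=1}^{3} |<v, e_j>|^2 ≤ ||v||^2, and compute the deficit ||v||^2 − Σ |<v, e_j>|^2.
Σ |<v, e_j>|^2 = 693/61; ||v||^2 = 13; deficit = 100/61

Write each e_j = u_j / sqrt(<u_j, u_j>) where u_j is the displayed integer vector. Then <v, e_j> = <v, u_j> / sqrt(<u_j, u_j>), so |<v, e_j>|^2 = <v, u_j>^2 / <u_j, u_j>.
Coefficients: <v, e_1> = -5/sqrt(7), <v, e_2> = 37/sqrt(238), <v, e_3> = -65/sqrt(2074).
Square and sum: Σ |<v, e_j>|^2 = 693/61.
Compute ||v||^2 = v·v = 13.
Deficit = 13 − 693/61 = 100/61 ≥ 0, confirming Bessel's inequality. (The deficit equals ||v − Σ <v,e_j> e_j||^2, the squared distance from v to span{e_j}.)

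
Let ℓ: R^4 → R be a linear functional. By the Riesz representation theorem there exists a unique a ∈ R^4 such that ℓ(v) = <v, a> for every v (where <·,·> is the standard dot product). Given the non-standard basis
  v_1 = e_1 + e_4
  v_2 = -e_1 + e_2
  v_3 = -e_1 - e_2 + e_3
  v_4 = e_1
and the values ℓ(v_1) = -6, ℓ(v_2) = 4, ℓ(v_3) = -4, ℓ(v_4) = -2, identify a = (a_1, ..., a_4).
a = (-2, 2, -4, -4)

Write a = (a_1, ..., a_4) in the standard basis. For each basis vector v_i, ℓ(v_i) = <v_i, a> is a linear equation in the a_j's. Collect the n equations into a matrix system V a = ℓ, where row i of V is v_i (expressed in the standard basis). Since V is invertible (lower-triangular with 1s on the diagonal, up to permutation), solve by back-substitution:
  V =
[[1, 0, 0, 1],
 [-1, 1, 0, 0],
 [-1, -1, 1, 0],
 [1, 0, 0, 0]]
  V a = (-6, 4, -4, -2)
Solving gives a = (-2, 2, -4, -4).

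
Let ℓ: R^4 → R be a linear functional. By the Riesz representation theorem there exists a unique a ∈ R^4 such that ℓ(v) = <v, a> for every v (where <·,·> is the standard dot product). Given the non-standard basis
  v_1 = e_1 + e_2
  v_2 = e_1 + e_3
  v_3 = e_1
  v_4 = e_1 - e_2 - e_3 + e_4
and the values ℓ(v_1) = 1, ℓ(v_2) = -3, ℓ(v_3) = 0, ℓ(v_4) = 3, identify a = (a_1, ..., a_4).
a = (0, 1, -3, 1)

Write a = (a_1, ..., a_4) in the standard basis. For each basis vector v_i, ℓ(v_i) = <v_i, a> is a linear equation in the a_j's. Collect the n equations into a matrix system V a = ℓ, where row i of V is v_i (expressed in the standard basis). Since V is invertible (lower-triangular with 1s on the diagonal, up to permutation), solve by back-substitution:
  V =
[[1, 1, 0, 0],
 [1, 0, 1, 0],
 [1, 0, 0, 0],
 [1, -1, -1, 1]]
  V a = (1, -3, 0, 3)
Solving gives a = (0, 1, -3, 1).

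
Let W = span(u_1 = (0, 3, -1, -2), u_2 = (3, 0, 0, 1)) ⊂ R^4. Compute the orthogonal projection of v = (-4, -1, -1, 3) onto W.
proj_W(v) = (-213/68, -147/68, 49/68, 27/68)

Set up U = [u_1 | ... | u_2] ∈ R^(4×2). The projector onto W = col(U) is P = U (U^T U)^(-1) U^T.
Compute U^T U =
  [14, -2]
  [-2, 10],
and U^T v = (-8, -9).
Solve U^T U · c = U^T v for the coefficients: c = (-49/68, -71/68). The projection is proj_W(v) = U c.
Check: (v - proj_W(v)) · u_1 = 0  (should be 0).
Check: (v - proj_W(v)) · u_2 = 0  (should be 0).
Result: proj_W(v) = (-213/68, -147/68, 49/68, 27/68).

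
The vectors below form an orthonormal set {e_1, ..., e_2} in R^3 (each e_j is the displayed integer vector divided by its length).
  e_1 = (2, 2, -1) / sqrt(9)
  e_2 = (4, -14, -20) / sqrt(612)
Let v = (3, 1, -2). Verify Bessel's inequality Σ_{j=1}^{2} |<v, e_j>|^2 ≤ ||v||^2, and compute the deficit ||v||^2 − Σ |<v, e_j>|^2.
Σ |<v, e_j>|^2 = 229/17; ||v||^2 = 14; deficit = 9/17

Write each e_j = u_j / sqrt(<u_j, u_j>) where u_j is the displayed integer vector. Then <v, e_j> = <v, u_j> / sqrt(<u_j, u_j>), so |<v, e_j>|^2 = <v, u_j>^2 / <u_j, u_j>.
Coefficients: <v, e_1> = 10/sqrt(9), <v, e_2> = 38/sqrt(612).
Square and sum: Σ |<v, e_j>|^2 = 229/17.
Compute ||v||^2 = v·v = 14.
Deficit = 14 − 229/17 = 9/17 ≥ 0, confirming Bessel's inequality. (The deficit equals ||v − Σ <v,e_j> e_j||^2, the squared distance from v to span{e_j}.)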